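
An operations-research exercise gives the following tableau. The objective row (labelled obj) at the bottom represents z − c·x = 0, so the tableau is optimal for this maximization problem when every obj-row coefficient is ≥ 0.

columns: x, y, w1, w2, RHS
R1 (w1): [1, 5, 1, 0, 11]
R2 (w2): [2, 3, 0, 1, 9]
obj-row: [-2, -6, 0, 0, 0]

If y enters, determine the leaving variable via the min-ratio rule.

Column y entries and ratios — w1: 11/5 = 11/5; w2: 9/3 = 3.
Smallest ratio is 11/5 in the row of w1, so w1 leaves.

w1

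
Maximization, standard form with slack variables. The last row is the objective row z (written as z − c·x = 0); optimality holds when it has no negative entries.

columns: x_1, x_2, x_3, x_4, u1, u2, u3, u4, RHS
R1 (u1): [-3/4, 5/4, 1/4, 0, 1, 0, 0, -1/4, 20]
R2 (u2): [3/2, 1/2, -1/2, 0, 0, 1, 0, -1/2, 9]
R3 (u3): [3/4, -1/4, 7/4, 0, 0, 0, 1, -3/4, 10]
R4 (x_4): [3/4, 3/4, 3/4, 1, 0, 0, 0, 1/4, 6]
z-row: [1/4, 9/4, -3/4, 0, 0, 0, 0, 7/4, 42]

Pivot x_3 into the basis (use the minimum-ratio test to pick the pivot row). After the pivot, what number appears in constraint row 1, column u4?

Ratio test on column x_3 — row 1: 20/(1/4) = 80; row 2: entry -1/2 ≤ 0; row 3: 10/(7/4) = 40/7; row 4: 6/(3/4) = 8. Minimum is 40/7 at row 3 (u3 leaves); pivot element 7/4.
Divide row 3 by 7/4; eliminate column x_3 from the other rows.
Row 1 update in column u4: -1/4 − (1/4)·(-3/7) = -1/7.

-1/7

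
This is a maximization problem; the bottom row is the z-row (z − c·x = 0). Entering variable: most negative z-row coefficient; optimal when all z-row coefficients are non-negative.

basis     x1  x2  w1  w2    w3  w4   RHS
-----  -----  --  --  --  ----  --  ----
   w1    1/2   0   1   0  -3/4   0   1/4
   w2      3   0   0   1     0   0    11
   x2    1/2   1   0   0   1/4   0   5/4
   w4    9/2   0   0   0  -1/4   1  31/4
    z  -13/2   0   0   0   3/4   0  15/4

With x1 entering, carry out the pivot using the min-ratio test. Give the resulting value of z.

Ratio test on column x1 — row 1: (1/4)/(1/2) = 1/2; row 2: 11/3 = 11/3; row 3: (5/4)/(1/2) = 5/2; row 4: (31/4)/(9/2) = 31/18. Minimum is 1/2 at row 1 (w1 leaves); pivot element 1/2.
Pivot on row 1; the z-row RHS becomes 15/4 − (-13/2)·(1/2) = 7.

7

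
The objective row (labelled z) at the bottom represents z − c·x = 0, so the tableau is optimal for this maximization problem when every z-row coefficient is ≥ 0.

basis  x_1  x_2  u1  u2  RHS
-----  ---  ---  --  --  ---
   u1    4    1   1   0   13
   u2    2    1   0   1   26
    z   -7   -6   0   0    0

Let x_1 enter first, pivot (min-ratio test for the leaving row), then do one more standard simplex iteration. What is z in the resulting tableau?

78

Ratio test on column x_1 — row 1: 13/4 = 13/4; row 2: 26/2 = 13. Minimum is 13/4 at row 1 (u1 leaves); pivot element 4.
Pivot on row 1; the z-row RHS becomes 0 − (-7)·(13/4) = 91/4.
Next entering variable (most negative z-row entry -17/4): x_2.
Ratio test on column x_2 — row 1: (13/4)/(1/4) = 13; row 2: (39/2)/(1/2) = 39. Minimum is 13 at row 1 (x_1 leaves); pivot element 1/4.
After the second pivot the z-row RHS is 91/4 − (-17/4)·13 = 78.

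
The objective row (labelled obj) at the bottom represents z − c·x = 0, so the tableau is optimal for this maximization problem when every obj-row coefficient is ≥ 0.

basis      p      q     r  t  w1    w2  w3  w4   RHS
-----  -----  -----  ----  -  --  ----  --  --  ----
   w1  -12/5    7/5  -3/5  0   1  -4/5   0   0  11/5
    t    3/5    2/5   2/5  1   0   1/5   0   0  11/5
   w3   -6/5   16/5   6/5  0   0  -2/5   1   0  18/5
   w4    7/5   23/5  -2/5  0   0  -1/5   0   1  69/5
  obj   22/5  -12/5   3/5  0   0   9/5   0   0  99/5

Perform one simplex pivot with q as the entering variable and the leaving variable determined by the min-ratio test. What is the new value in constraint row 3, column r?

Ratio test on column q — row 1: (11/5)/(7/5) = 11/7; row 2: (11/5)/(2/5) = 11/2; row 3: (18/5)/(16/5) = 9/8; row 4: (69/5)/(23/5) = 3. Minimum is 9/8 at row 3 (w3 leaves); pivot element 16/5.
Divide row 3 by 16/5; eliminate column q from the other rows.
In the new row 3, the r entry is the old entry divided by the pivot: (6/5)/(16/5) = 3/8.

3/8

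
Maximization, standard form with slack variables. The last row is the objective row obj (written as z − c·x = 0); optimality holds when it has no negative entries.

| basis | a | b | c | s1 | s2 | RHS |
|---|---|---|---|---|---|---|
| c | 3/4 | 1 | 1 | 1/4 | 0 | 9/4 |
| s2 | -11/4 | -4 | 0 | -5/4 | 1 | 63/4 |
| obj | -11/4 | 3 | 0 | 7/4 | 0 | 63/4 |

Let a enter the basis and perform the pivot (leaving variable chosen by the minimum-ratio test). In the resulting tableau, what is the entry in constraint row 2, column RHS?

24

Ratio test on column a — row 1: (9/4)/(3/4) = 3; row 2: entry -11/4 ≤ 0. Minimum is 3 at row 1 (c leaves); pivot element 3/4.
Divide row 1 by 3/4; eliminate column a from the other rows.
Row 2 update in column RHS: 63/4 − (-11/4)·3 = 24.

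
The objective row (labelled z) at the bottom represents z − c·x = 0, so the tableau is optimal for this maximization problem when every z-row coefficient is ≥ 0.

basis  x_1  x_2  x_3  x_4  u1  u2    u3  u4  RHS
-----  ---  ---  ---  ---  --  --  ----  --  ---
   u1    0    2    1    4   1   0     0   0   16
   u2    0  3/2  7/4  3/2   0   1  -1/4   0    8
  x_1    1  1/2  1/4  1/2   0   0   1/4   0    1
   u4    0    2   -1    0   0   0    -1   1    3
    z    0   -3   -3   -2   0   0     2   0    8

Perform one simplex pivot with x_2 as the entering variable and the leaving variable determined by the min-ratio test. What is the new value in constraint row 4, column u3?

-1/2

Ratio test on column x_2 — row 1: 16/2 = 8; row 2: 8/(3/2) = 16/3; row 3: 1/(1/2) = 2; row 4: 3/2 = 3/2. Minimum is 3/2 at row 4 (u4 leaves); pivot element 2.
Divide row 4 by 2; eliminate column x_2 from the other rows.
In the new row 4, the u3 entry is the old entry divided by the pivot: (-1)/2 = -1/2.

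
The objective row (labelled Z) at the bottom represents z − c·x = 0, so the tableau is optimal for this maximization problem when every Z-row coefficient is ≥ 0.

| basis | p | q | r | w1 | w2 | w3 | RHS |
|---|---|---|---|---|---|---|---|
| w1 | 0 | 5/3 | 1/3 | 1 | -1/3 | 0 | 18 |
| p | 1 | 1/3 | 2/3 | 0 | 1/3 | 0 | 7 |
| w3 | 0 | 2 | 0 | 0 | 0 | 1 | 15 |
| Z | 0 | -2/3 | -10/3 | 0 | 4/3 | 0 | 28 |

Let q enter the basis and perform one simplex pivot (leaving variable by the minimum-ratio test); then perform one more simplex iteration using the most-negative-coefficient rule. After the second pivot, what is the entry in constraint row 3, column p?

0

Ratio test on column q — row 1: 18/(5/3) = 54/5; row 2: 7/(1/3) = 21; row 3: 15/2 = 15/2. Minimum is 15/2 at row 3 (w3 leaves); pivot element 2.
Divide row 3 by 2; eliminate column q from the other rows.
Second iteration: most negative Z-row entry is -10/3 in column r, so r enters.
Ratio test on column r — row 1: (11/2)/(1/3) = 33/2; row 2: (9/2)/(2/3) = 27/4; row 3: entry 0 ≤ 0. Minimum is 27/4 at row 2 (p leaves); pivot element 2/3.
Divide row 2 by 2/3; eliminate column r from the other rows.
After both pivots, the entry at constraint row 3, column p is 0.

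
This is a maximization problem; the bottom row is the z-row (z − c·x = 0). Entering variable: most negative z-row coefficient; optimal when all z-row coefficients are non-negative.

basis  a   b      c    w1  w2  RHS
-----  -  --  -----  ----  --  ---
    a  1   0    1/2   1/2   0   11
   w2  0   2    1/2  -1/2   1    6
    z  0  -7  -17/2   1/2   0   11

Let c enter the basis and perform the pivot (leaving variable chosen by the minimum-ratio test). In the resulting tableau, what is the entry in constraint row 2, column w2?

Ratio test on column c — row 1: 11/(1/2) = 22; row 2: 6/(1/2) = 12. Minimum is 12 at row 2 (w2 leaves); pivot element 1/2.
Divide row 2 by 1/2; eliminate column c from the other rows.
In the new row 2, the w2 entry is the old entry divided by the pivot: 1/(1/2) = 2.

2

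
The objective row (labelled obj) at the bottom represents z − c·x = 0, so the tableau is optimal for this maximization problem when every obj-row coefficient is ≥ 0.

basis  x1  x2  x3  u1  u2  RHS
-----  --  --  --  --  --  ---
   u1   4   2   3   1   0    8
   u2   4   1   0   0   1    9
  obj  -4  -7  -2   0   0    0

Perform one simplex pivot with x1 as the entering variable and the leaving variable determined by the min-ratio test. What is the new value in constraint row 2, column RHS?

Ratio test on column x1 — row 1: 8/4 = 2; row 2: 9/4 = 9/4. Minimum is 2 at row 1 (u1 leaves); pivot element 4.
Divide row 1 by 4; eliminate column x1 from the other rows.
Row 2 update in column RHS: 9 − 4·2 = 1.

1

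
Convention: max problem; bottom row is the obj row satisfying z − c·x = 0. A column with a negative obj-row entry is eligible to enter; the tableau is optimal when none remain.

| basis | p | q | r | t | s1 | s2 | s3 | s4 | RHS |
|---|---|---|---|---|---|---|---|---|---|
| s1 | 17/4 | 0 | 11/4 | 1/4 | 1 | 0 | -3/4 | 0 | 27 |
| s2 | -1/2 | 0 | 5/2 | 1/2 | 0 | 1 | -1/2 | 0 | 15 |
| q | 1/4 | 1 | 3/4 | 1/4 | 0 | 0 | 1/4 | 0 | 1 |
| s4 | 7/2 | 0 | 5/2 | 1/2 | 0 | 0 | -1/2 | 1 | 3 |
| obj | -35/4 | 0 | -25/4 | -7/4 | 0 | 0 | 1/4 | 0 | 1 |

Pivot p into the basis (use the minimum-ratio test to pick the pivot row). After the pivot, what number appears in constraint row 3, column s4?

-1/14

Ratio test on column p — row 1: 27/(17/4) = 108/17; row 2: entry -1/2 ≤ 0; row 3: 1/(1/4) = 4; row 4: 3/(7/2) = 6/7. Minimum is 6/7 at row 4 (s4 leaves); pivot element 7/2.
Divide row 4 by 7/2; eliminate column p from the other rows.
Row 3 update in column s4: 0 − (1/4)·(2/7) = -1/14.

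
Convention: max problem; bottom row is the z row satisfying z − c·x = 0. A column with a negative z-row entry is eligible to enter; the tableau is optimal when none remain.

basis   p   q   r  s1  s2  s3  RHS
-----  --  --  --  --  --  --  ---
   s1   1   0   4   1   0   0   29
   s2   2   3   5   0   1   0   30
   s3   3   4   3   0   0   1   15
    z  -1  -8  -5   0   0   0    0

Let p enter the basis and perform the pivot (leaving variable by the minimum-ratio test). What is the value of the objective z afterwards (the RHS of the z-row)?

5

Ratio test on column p — row 1: 29/1 = 29; row 2: 30/2 = 15; row 3: 15/3 = 5. Minimum is 5 at row 3 (s3 leaves); pivot element 3.
Pivot on row 3; the z-row RHS becomes 0 − (-1)·5 = 5.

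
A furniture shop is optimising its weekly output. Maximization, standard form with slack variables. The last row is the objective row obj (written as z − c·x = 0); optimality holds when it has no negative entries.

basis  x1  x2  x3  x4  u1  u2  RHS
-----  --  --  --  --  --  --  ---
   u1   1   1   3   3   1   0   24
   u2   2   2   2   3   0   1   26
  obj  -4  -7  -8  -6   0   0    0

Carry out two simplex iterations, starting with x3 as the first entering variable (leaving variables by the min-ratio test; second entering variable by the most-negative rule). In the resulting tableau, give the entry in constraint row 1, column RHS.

11/2

Ratio test on column x3 — row 1: 24/3 = 8; row 2: 26/2 = 13. Minimum is 8 at row 1 (u1 leaves); pivot element 3.
Divide row 1 by 3; eliminate column x3 from the other rows.
Second iteration: most negative obj-row entry is -13/3 in column x2, so x2 enters.
Ratio test on column x2 — row 1: 8/(1/3) = 24; row 2: 10/(4/3) = 15/2. Minimum is 15/2 at row 2 (u2 leaves); pivot element 4/3.
Divide row 2 by 4/3; eliminate column x2 from the other rows.
After both pivots, the entry at constraint row 1, column RHS is 11/2.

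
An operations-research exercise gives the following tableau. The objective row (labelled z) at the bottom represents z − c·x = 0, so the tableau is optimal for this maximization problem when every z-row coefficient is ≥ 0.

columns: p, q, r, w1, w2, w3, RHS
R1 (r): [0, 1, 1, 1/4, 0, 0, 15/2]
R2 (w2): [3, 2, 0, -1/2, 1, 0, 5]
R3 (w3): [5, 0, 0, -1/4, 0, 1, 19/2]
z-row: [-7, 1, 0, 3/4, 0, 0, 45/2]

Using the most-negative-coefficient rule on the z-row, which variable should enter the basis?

Negative z-row entries: p: -7.
The most negative is -7 in column p, so p enters.

p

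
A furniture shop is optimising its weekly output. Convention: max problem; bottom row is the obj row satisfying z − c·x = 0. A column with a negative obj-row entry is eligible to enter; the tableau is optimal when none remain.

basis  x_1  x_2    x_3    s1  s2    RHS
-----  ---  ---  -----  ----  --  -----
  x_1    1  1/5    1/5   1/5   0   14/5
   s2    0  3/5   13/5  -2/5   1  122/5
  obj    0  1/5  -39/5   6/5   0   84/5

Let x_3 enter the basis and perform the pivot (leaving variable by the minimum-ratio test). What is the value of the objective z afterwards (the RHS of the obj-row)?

Ratio test on column x_3 — row 1: (14/5)/(1/5) = 14; row 2: (122/5)/(13/5) = 122/13. Minimum is 122/13 at row 2 (s2 leaves); pivot element 13/5.
Pivot on row 2; the obj-row RHS becomes 84/5 − (-39/5)·(122/13) = 90.

90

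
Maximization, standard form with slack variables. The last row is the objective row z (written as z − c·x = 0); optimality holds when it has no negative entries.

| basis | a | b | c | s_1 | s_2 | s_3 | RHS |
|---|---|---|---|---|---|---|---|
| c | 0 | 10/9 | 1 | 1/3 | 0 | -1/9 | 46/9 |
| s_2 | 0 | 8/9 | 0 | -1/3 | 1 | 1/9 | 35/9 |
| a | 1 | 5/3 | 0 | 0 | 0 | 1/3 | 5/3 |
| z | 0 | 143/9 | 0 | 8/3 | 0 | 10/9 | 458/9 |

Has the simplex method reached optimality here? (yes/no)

yes

Every z-row coefficient is ≥ 0, so the tableau is optimal.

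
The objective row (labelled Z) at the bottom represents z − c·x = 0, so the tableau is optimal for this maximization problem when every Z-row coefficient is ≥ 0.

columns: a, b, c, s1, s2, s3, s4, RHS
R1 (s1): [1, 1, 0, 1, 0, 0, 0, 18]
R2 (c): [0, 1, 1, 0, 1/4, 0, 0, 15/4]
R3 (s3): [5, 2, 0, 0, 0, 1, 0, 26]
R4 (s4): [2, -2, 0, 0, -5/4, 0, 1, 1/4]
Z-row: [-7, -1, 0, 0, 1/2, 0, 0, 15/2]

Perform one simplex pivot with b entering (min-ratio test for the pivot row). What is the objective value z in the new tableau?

45/4

Ratio test on column b — row 1: 18/1 = 18; row 2: (15/4)/1 = 15/4; row 3: 26/2 = 13; row 4: entry -2 ≤ 0. Minimum is 15/4 at row 2 (c leaves); pivot element 1.
Pivot on row 2; the Z-row RHS becomes 15/2 − (-1)·(15/4) = 45/4.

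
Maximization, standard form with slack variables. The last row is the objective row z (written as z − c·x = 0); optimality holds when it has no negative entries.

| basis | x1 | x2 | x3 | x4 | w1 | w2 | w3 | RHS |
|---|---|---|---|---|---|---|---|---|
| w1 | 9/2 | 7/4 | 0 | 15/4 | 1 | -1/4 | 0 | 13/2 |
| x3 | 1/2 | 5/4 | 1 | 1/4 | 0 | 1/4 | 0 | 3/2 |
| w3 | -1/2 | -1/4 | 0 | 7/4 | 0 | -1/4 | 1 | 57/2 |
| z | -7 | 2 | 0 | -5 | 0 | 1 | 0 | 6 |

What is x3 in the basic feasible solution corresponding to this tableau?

x3 is basic (row 2); its value is the RHS of that row, 3/2.

3/2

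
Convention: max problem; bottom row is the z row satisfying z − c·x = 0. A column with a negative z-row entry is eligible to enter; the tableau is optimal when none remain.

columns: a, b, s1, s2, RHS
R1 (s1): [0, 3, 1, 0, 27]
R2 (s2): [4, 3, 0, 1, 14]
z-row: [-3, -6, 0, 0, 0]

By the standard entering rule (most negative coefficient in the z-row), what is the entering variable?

Negative z-row entries: a: -3, b: -6.
The most negative is -6 in column b, so b enters.

b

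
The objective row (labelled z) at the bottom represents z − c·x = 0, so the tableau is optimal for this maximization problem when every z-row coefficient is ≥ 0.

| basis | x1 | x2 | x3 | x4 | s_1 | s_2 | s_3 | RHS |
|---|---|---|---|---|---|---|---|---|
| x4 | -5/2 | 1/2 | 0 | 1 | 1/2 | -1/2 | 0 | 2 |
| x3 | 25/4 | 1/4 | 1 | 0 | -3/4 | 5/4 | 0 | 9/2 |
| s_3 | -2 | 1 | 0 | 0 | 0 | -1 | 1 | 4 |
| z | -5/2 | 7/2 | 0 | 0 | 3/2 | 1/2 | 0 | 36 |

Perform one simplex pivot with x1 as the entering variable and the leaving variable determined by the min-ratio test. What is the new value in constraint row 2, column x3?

Ratio test on column x1 — row 1: entry -5/2 ≤ 0; row 2: (9/2)/(25/4) = 18/25; row 3: entry -2 ≤ 0. Minimum is 18/25 at row 2 (x3 leaves); pivot element 25/4.
Divide row 2 by 25/4; eliminate column x1 from the other rows.
In the new row 2, the x3 entry is the old entry divided by the pivot: 1/(25/4) = 4/25.

4/25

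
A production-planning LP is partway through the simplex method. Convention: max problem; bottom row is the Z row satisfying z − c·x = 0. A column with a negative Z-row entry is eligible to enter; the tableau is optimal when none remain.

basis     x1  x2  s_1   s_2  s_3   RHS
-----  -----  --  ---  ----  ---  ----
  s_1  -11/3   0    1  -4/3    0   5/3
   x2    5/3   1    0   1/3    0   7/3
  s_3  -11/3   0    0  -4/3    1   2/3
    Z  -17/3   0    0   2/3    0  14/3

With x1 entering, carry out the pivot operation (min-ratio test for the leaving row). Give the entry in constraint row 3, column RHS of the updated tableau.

29/5

Ratio test on column x1 — row 1: entry -11/3 ≤ 0; row 2: (7/3)/(5/3) = 7/5; row 3: entry -11/3 ≤ 0. Minimum is 7/5 at row 2 (x2 leaves); pivot element 5/3.
Divide row 2 by 5/3; eliminate column x1 from the other rows.
Row 3 update in column RHS: 2/3 − (-11/3)·(7/5) = 29/5.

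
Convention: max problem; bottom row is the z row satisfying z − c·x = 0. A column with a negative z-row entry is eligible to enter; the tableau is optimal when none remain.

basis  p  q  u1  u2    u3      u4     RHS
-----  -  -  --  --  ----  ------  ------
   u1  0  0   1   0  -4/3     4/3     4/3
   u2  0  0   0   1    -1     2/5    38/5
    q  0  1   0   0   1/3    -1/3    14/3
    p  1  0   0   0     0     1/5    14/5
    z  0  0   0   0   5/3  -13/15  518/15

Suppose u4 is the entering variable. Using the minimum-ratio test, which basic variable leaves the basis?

u1

Column u4 entries and ratios — u1: (4/3)/(4/3) = 1; u2: (38/5)/(2/5) = 19; q: -1/3 ≤ 0, skip; p: (14/5)/(1/5) = 14.
Smallest ratio is 1 in the row of u1, so u1 leaves.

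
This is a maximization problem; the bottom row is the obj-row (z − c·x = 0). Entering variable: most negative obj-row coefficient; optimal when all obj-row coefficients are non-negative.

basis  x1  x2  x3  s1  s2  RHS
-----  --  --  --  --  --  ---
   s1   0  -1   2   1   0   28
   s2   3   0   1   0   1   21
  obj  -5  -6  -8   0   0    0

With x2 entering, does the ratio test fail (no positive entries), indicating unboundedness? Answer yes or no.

Every constraint-row entry in column x2 is ≤ 0, so increasing x2 is unbounded.

yes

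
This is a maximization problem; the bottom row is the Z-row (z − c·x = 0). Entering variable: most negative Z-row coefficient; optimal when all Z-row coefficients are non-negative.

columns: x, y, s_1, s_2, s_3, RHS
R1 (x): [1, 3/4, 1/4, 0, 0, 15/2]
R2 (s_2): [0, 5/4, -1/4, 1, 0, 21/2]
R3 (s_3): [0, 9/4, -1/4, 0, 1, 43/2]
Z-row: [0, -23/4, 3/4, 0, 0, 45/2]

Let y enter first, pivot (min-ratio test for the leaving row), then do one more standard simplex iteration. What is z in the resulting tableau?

Ratio test on column y — row 1: (15/2)/(3/4) = 10; row 2: (21/2)/(5/4) = 42/5; row 3: (43/2)/(9/4) = 86/9. Minimum is 42/5 at row 2 (s_2 leaves); pivot element 5/4.
Pivot on row 2; the Z-row RHS becomes 45/2 − (-23/4)·(42/5) = 354/5.
Next entering variable (most negative Z-row entry -2/5): s_1.
Ratio test on column s_1 — row 1: (6/5)/(2/5) = 3; row 2: entry -1/5 ≤ 0; row 3: (13/5)/(1/5) = 13. Minimum is 3 at row 1 (x leaves); pivot element 2/5.
After the second pivot the Z-row RHS is 354/5 − (-2/5)·3 = 72.

72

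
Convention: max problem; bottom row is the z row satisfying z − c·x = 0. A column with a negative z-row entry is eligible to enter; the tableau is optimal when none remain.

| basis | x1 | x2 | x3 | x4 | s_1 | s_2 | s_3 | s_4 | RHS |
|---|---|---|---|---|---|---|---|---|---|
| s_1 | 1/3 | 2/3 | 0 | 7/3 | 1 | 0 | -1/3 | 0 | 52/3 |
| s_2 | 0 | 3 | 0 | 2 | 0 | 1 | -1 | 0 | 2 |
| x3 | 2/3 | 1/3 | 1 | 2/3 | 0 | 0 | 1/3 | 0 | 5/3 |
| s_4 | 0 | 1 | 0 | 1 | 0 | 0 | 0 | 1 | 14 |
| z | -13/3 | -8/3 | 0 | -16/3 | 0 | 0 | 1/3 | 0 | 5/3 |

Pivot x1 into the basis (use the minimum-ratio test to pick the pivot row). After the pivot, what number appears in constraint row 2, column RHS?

2

Ratio test on column x1 — row 1: (52/3)/(1/3) = 52; row 2: entry 0 ≤ 0; row 3: (5/3)/(2/3) = 5/2; row 4: entry 0 ≤ 0. Minimum is 5/2 at row 3 (x3 leaves); pivot element 2/3.
Divide row 3 by 2/3; eliminate column x1 from the other rows.
Row 2 update in column RHS: 2 − 0·(5/2) = 2.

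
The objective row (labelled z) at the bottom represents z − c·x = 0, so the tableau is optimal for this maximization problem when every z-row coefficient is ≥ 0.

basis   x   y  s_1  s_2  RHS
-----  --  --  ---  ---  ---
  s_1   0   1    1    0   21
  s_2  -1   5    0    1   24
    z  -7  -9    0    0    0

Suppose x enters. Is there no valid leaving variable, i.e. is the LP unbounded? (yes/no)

Every constraint-row entry in column x is ≤ 0, so increasing x is unbounded.

yes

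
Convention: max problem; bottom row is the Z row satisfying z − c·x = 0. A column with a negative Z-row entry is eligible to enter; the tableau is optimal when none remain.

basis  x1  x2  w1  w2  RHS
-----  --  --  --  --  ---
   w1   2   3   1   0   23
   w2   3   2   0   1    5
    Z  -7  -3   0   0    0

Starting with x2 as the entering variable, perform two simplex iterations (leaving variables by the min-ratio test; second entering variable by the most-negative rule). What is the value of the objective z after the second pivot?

35/3

Ratio test on column x2 — row 1: 23/3 = 23/3; row 2: 5/2 = 5/2. Minimum is 5/2 at row 2 (w2 leaves); pivot element 2.
Pivot on row 2; the Z-row RHS becomes 0 − (-3)·(5/2) = 15/2.
Next entering variable (most negative Z-row entry -5/2): x1.
Ratio test on column x1 — row 1: entry -5/2 ≤ 0; row 2: (5/2)/(3/2) = 5/3. Minimum is 5/3 at row 2 (x2 leaves); pivot element 3/2.
After the second pivot the Z-row RHS is 15/2 − (-5/2)·(5/3) = 35/3.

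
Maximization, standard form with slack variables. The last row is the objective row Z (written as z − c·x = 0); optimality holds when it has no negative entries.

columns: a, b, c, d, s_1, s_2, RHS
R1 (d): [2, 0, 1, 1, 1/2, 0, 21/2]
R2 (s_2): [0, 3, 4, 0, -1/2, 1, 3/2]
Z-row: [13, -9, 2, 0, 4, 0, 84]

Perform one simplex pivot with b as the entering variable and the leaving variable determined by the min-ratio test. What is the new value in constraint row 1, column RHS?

21/2

Ratio test on column b — row 1: entry 0 ≤ 0; row 2: (3/2)/3 = 1/2. Minimum is 1/2 at row 2 (s_2 leaves); pivot element 3.
Divide row 2 by 3; eliminate column b from the other rows.
Row 1 update in column RHS: 21/2 − 0·(1/2) = 21/2.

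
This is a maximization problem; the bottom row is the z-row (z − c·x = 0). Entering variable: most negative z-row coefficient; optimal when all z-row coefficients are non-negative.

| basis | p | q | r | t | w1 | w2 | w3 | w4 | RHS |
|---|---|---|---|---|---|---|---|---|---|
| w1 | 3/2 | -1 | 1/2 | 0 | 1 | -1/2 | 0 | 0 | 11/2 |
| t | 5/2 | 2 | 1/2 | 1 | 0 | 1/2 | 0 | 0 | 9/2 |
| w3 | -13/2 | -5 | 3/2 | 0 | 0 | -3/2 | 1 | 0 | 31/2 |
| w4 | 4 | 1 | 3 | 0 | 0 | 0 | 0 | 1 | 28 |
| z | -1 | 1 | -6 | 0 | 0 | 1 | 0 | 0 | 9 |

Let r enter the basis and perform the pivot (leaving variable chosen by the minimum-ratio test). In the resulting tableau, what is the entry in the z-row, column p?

29

Ratio test on column r — row 1: (11/2)/(1/2) = 11; row 2: (9/2)/(1/2) = 9; row 3: (31/2)/(3/2) = 31/3; row 4: 28/3 = 28/3. Minimum is 9 at row 2 (t leaves); pivot element 1/2.
Divide row 2 by 1/2; eliminate column r from the other rows.
z-row update in column p: -1 − (-6)·5 = 29.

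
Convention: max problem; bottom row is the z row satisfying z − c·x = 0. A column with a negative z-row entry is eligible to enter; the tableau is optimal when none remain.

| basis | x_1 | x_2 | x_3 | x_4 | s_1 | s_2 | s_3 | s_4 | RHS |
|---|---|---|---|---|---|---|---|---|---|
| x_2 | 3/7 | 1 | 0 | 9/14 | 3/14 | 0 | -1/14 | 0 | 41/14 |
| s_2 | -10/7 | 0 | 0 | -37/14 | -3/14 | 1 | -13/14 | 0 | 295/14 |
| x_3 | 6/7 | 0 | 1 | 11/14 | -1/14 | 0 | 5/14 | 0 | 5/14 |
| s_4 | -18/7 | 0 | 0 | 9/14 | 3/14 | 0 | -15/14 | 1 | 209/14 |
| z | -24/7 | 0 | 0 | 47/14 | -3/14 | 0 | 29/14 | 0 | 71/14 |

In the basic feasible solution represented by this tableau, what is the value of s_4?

s_4 is basic (row 4); its value is the RHS of that row, 209/14.

209/14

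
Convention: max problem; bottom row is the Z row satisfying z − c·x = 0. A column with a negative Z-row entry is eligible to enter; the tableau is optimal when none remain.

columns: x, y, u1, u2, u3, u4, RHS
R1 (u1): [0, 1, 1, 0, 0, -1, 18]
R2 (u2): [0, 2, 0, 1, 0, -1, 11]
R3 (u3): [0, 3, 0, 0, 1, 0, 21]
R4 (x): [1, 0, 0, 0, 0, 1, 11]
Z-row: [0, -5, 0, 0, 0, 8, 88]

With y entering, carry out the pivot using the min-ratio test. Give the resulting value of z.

231/2

Ratio test on column y — row 1: 18/1 = 18; row 2: 11/2 = 11/2; row 3: 21/3 = 7; row 4: entry 0 ≤ 0. Minimum is 11/2 at row 2 (u2 leaves); pivot element 2.
Pivot on row 2; the Z-row RHS becomes 88 − (-5)·(11/2) = 231/2.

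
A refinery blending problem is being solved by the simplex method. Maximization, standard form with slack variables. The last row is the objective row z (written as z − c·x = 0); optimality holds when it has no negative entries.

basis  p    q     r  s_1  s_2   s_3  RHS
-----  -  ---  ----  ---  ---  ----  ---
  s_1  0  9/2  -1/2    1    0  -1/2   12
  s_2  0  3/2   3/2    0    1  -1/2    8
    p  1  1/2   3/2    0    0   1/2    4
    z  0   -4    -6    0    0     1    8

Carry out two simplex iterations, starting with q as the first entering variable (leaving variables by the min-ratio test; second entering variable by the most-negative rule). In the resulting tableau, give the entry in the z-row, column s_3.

20/7

Ratio test on column q — row 1: 12/(9/2) = 8/3; row 2: 8/(3/2) = 16/3; row 3: 4/(1/2) = 8. Minimum is 8/3 at row 1 (s_1 leaves); pivot element 9/2.
Divide row 1 by 9/2; eliminate column q from the other rows.
Second iteration: most negative z-row entry is -58/9 in column r, so r enters.
Ratio test on column r — row 1: entry -1/9 ≤ 0; row 2: 4/(5/3) = 12/5; row 3: (8/3)/(14/9) = 12/7. Minimum is 12/7 at row 3 (p leaves); pivot element 14/9.
Divide row 3 by 14/9; eliminate column r from the other rows.
After both pivots, the entry at the z-row, column s_3 is 20/7.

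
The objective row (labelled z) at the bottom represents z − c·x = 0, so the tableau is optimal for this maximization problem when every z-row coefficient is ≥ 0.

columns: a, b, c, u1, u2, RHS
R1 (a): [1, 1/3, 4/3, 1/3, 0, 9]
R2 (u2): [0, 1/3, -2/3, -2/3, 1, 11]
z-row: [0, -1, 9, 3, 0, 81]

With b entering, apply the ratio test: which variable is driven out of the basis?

Column b entries and ratios — a: 9/(1/3) = 27; u2: 11/(1/3) = 33.
Smallest ratio is 27 in the row of a, so a leaves.

a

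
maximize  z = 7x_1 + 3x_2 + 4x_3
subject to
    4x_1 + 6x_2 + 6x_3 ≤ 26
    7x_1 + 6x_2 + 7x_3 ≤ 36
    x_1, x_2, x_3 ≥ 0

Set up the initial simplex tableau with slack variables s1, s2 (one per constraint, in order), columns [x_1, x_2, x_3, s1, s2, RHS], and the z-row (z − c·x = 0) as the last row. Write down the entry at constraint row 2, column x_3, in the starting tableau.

7

Constraint 2 has coefficient 7 on x_3.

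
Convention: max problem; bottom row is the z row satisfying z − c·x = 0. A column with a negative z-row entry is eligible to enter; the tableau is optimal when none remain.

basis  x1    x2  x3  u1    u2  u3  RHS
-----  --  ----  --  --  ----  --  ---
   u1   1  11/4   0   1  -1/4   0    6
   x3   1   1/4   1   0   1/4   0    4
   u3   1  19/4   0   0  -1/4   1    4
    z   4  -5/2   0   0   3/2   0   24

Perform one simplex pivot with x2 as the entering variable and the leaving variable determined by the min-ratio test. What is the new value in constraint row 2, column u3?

Ratio test on column x2 — row 1: 6/(11/4) = 24/11; row 2: 4/(1/4) = 16; row 3: 4/(19/4) = 16/19. Minimum is 16/19 at row 3 (u3 leaves); pivot element 19/4.
Divide row 3 by 19/4; eliminate column x2 from the other rows.
Row 2 update in column u3: 0 − (1/4)·(4/19) = -1/19.

-1/19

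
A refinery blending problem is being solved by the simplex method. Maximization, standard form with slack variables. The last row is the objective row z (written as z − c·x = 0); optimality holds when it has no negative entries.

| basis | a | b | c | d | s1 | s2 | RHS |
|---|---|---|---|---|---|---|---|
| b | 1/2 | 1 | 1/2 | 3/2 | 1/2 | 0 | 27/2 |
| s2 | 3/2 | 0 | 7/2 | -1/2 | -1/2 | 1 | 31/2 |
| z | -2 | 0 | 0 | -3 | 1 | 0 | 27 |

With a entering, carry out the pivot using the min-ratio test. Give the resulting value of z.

Ratio test on column a — row 1: (27/2)/(1/2) = 27; row 2: (31/2)/(3/2) = 31/3. Minimum is 31/3 at row 2 (s2 leaves); pivot element 3/2.
Pivot on row 2; the z-row RHS becomes 27 − (-2)·(31/3) = 143/3.

143/3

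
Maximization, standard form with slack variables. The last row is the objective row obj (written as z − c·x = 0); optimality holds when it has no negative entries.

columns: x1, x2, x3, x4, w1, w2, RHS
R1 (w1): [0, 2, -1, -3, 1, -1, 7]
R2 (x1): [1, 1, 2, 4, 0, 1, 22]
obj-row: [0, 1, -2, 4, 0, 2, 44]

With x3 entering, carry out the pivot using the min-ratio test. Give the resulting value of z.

Ratio test on column x3 — row 1: entry -1 ≤ 0; row 2: 22/2 = 11. Minimum is 11 at row 2 (x1 leaves); pivot element 2.
Pivot on row 2; the obj-row RHS becomes 44 − (-2)·11 = 66.

66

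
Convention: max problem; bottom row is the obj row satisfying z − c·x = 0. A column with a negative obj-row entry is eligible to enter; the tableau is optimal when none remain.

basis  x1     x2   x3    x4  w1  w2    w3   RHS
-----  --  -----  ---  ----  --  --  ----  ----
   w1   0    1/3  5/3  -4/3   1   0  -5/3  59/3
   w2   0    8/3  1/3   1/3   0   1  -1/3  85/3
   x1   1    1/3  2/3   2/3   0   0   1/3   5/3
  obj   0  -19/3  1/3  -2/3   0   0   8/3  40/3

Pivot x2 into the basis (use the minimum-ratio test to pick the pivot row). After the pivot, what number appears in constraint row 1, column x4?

-2

Ratio test on column x2 — row 1: (59/3)/(1/3) = 59; row 2: (85/3)/(8/3) = 85/8; row 3: (5/3)/(1/3) = 5. Minimum is 5 at row 3 (x1 leaves); pivot element 1/3.
Divide row 3 by 1/3; eliminate column x2 from the other rows.
Row 1 update in column x4: -4/3 − (1/3)·2 = -2.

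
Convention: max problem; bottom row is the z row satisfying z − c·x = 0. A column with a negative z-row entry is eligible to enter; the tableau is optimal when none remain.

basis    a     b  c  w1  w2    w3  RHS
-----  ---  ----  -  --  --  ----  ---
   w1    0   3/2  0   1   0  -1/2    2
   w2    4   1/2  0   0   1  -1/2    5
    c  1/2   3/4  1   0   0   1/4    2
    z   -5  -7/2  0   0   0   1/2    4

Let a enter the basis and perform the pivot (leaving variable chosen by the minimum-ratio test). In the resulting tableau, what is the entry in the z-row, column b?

Ratio test on column a — row 1: entry 0 ≤ 0; row 2: 5/4 = 5/4; row 3: 2/(1/2) = 4. Minimum is 5/4 at row 2 (w2 leaves); pivot element 4.
Divide row 2 by 4; eliminate column a from the other rows.
z-row update in column b: -7/2 − (-5)·(1/8) = -23/8.

-23/8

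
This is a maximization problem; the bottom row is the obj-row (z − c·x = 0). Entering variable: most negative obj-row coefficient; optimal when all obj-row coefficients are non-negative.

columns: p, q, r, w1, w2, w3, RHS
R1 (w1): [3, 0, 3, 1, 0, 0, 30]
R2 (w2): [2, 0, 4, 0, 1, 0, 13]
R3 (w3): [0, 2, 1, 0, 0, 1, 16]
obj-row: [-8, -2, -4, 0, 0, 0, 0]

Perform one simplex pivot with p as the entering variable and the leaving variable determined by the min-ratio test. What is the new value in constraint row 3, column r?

1

Ratio test on column p — row 1: 30/3 = 10; row 2: 13/2 = 13/2; row 3: entry 0 ≤ 0. Minimum is 13/2 at row 2 (w2 leaves); pivot element 2.
Divide row 2 by 2; eliminate column p from the other rows.
Row 3 update in column r: 1 − 0·2 = 1.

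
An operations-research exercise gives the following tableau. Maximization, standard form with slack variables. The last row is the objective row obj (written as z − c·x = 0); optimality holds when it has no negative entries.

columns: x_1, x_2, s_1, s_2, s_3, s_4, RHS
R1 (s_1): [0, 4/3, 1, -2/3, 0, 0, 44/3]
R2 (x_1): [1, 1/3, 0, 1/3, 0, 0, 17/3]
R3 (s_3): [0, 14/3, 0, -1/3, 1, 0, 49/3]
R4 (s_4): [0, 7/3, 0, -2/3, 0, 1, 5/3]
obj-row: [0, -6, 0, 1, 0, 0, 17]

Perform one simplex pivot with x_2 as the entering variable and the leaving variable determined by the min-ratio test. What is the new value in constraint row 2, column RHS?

Ratio test on column x_2 — row 1: (44/3)/(4/3) = 11; row 2: (17/3)/(1/3) = 17; row 3: (49/3)/(14/3) = 7/2; row 4: (5/3)/(7/3) = 5/7. Minimum is 5/7 at row 4 (s_4 leaves); pivot element 7/3.
Divide row 4 by 7/3; eliminate column x_2 from the other rows.
Row 2 update in column RHS: 17/3 − (1/3)·(5/7) = 38/7.

38/7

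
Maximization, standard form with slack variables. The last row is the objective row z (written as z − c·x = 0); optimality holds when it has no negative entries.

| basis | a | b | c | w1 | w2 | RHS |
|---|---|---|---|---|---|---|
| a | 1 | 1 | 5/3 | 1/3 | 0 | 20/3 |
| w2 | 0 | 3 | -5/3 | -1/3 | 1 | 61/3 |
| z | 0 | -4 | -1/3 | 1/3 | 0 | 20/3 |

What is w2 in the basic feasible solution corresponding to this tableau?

w2 is basic (row 2); its value is the RHS of that row, 61/3.

61/3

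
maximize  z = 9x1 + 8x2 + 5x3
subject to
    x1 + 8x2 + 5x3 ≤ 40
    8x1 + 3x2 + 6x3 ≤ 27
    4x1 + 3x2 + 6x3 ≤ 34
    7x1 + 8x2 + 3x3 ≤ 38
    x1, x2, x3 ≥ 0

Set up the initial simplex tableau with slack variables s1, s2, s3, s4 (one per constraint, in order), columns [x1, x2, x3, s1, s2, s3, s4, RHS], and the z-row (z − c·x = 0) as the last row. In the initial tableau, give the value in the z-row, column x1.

-9

The z-row carries the negated objective coefficients: the x1 entry is -9.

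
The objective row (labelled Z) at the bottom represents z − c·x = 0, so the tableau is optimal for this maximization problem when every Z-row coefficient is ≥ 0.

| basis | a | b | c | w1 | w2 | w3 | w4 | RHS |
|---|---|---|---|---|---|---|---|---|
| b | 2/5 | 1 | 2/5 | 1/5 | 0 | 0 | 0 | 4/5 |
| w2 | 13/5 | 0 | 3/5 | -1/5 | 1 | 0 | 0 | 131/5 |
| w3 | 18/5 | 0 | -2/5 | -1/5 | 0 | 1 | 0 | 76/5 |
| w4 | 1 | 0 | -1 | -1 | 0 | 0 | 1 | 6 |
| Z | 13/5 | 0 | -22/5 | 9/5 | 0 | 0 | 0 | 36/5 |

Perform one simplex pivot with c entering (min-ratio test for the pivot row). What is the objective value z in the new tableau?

16

Ratio test on column c — row 1: (4/5)/(2/5) = 2; row 2: (131/5)/(3/5) = 131/3; row 3: entry -2/5 ≤ 0; row 4: entry -1 ≤ 0. Minimum is 2 at row 1 (b leaves); pivot element 2/5.
Pivot on row 1; the Z-row RHS becomes 36/5 − (-22/5)·2 = 16.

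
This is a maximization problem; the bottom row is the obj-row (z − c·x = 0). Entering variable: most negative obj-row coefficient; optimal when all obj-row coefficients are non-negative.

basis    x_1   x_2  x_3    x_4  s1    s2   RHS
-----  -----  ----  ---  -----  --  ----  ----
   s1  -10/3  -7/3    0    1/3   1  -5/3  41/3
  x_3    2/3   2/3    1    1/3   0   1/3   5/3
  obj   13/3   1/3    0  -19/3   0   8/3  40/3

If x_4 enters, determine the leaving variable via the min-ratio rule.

x_3

Column x_4 entries and ratios — s1: (41/3)/(1/3) = 41; x_3: (5/3)/(1/3) = 5.
Smallest ratio is 5 in the row of x_3, so x_3 leaves.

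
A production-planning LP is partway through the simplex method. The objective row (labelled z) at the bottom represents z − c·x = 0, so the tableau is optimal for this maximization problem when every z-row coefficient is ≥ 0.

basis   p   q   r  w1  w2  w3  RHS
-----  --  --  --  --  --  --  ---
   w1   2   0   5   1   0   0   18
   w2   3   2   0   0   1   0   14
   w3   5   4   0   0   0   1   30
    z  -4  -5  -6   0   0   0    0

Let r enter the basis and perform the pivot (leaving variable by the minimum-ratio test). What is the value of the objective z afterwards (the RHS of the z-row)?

108/5

Ratio test on column r — row 1: 18/5 = 18/5; row 2: entry 0 ≤ 0; row 3: entry 0 ≤ 0. Minimum is 18/5 at row 1 (w1 leaves); pivot element 5.
Pivot on row 1; the z-row RHS becomes 0 − (-6)·(18/5) = 108/5.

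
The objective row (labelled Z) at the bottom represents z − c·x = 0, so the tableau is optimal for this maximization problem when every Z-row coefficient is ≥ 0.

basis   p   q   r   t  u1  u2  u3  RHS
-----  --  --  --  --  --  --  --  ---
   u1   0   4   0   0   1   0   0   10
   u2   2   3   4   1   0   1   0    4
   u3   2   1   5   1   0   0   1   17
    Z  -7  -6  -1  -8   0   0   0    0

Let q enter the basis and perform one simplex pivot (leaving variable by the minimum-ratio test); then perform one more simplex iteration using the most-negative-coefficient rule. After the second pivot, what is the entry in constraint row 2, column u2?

Ratio test on column q — row 1: 10/4 = 5/2; row 2: 4/3 = 4/3; row 3: 17/1 = 17. Minimum is 4/3 at row 2 (u2 leaves); pivot element 3.
Divide row 2 by 3; eliminate column q from the other rows.
Second iteration: most negative Z-row entry is -6 in column t, so t enters.
Ratio test on column t — row 1: entry -4/3 ≤ 0; row 2: (4/3)/(1/3) = 4; row 3: (47/3)/(2/3) = 47/2. Minimum is 4 at row 2 (q leaves); pivot element 1/3.
Divide row 2 by 1/3; eliminate column t from the other rows.
After both pivots, the entry at constraint row 2, column u2 is 1.

1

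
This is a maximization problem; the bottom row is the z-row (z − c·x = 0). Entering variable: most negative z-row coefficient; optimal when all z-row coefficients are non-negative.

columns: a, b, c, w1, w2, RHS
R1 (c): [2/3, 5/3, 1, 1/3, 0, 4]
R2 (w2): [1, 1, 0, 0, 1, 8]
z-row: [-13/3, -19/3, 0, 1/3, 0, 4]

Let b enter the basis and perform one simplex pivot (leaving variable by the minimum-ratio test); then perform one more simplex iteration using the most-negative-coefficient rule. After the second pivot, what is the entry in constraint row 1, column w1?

1/2

Ratio test on column b — row 1: 4/(5/3) = 12/5; row 2: 8/1 = 8. Minimum is 12/5 at row 1 (c leaves); pivot element 5/3.
Divide row 1 by 5/3; eliminate column b from the other rows.
Second iteration: most negative z-row entry is -9/5 in column a, so a enters.
Ratio test on column a — row 1: (12/5)/(2/5) = 6; row 2: (28/5)/(3/5) = 28/3. Minimum is 6 at row 1 (b leaves); pivot element 2/5.
Divide row 1 by 2/5; eliminate column a from the other rows.
After both pivots, the entry at constraint row 1, column w1 is 1/2.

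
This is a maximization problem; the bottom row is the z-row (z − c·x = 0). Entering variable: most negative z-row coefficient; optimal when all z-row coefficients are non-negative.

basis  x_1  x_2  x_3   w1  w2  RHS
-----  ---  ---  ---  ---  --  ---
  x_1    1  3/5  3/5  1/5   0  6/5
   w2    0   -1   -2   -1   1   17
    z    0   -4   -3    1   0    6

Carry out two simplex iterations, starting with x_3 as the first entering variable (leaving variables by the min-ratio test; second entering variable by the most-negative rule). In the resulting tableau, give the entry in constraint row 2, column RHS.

Ratio test on column x_3 — row 1: (6/5)/(3/5) = 2; row 2: entry -2 ≤ 0. Minimum is 2 at row 1 (x_1 leaves); pivot element 3/5.
Divide row 1 by 3/5; eliminate column x_3 from the other rows.
Second iteration: most negative z-row entry is -1 in column x_2, so x_2 enters.
Ratio test on column x_2 — row 1: 2/1 = 2; row 2: 21/1 = 21. Minimum is 2 at row 1 (x_3 leaves); pivot element 1.
Divide row 1 by 1; eliminate column x_2 from the other rows.
After both pivots, the entry at constraint row 2, column RHS is 19.

19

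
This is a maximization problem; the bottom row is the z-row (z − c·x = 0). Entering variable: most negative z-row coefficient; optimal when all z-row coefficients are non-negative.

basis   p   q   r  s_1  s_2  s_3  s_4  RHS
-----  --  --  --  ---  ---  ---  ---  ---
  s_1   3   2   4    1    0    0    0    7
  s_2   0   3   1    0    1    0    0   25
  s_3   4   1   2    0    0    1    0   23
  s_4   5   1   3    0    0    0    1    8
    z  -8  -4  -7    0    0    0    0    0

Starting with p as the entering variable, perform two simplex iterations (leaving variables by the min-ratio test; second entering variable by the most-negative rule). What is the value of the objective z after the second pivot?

Ratio test on column p — row 1: 7/3 = 7/3; row 2: entry 0 ≤ 0; row 3: 23/4 = 23/4; row 4: 8/5 = 8/5. Minimum is 8/5 at row 4 (s_4 leaves); pivot element 5.
Pivot on row 4; the z-row RHS becomes 0 − (-8)·(8/5) = 64/5.
Next entering variable (most negative z-row entry -12/5): q.
Ratio test on column q — row 1: (11/5)/(7/5) = 11/7; row 2: 25/3 = 25/3; row 3: (83/5)/(1/5) = 83; row 4: (8/5)/(1/5) = 8. Minimum is 11/7 at row 1 (s_1 leaves); pivot element 7/5.
After the second pivot the z-row RHS is 64/5 − (-12/5)·(11/7) = 116/7.

116/7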